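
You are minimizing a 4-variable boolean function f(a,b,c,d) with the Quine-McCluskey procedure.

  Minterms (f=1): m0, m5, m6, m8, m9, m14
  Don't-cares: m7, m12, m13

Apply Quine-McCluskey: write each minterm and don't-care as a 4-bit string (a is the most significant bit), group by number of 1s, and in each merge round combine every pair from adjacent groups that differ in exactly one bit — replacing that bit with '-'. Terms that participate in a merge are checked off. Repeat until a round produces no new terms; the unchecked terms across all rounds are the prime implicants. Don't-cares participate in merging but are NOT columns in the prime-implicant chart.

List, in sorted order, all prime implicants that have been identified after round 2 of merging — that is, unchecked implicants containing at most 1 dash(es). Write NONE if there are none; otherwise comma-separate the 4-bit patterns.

-000, -101, -110, 01-1, 011-, 11-0

Round 0: 0000✓ 0101✓ 0110✓ 0111✓ 1000✓ 1001✓ 1100✓ 1101✓ 1110✓
Round 1: -000 -101 -110 01-1 011- 1-00✓ 1-01✓ 100-✓ 11-0 110-✓
Round 2: 1-0-
PIs = {-000, -101, -110, 01-1, 011-, 1-0-, 11-0}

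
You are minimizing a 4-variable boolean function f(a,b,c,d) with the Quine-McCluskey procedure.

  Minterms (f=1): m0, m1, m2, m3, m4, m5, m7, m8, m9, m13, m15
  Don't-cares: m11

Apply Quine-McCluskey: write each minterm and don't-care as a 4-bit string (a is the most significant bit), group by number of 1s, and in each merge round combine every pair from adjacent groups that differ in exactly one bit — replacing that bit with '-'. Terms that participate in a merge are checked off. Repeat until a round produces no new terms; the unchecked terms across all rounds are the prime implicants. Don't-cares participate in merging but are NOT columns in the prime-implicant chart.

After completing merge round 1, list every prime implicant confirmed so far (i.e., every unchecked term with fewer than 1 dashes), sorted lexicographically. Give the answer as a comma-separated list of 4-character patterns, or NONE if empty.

[col 0] 0000*, 0001*, 0010*, 0011*, 0100*, 0101*, 0111*, 1000*, 1001*, 1011*, 1101*, 1111*
[col 1] -000*, -001*, -011*, -101*, -111*, 0-00*, 0-01*, 0-11*, 00-0*, 00-1*, 000-*, 001-*, 01-1*, 010-*, 1-01*, 1-11*, 10-1*, 100-*, 11-1*
[col 2] --01*, --11*, -0-1*, -00-, -1-1*, 0--1*, 0-0-, 00--, 1--1*
[col 3] ---1
Prime implicants: ---1, -00-, 0-0-, 00--

NONE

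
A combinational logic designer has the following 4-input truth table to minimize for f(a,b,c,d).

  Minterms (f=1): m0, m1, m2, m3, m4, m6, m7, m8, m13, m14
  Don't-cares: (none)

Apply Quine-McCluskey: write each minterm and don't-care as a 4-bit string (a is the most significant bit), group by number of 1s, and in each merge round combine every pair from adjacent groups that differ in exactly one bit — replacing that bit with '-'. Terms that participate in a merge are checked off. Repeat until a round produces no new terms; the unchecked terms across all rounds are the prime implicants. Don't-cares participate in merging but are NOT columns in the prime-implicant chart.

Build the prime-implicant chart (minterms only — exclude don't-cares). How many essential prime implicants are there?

6

size-2^0 implicants → 0000(✓)  0001(✓)  0010(✓)  0011(✓)  0100(✓)  0110(✓)  0111(✓)  1000(✓)  1101  1110(✓)
size-2^1 implicants → -000  -110  0-00(✓)  0-10(✓)  0-11(✓)  00-0(✓)  00-1(✓)  000-(✓)  001-(✓)  01-0(✓)  011-(✓)
size-2^2 implicants → 0--0  0-1-  00--
Unchecked terms (primes): -000, -110, 0--0, 0-1-, 00--, 1101
Minterm coverage:
  m0 ⊆ -000,0--0,00--
  m1 ⊆ 00-- [E]
  m2 ⊆ 0--0,0-1-,00--
  m3 ⊆ 0-1-,00--
  m4 ⊆ 0--0 [E]
  m6 ⊆ -110,0--0,0-1-
  m7 ⊆ 0-1- [E]
  m8 ⊆ -000 [E]
  m13 ⊆ 1101 [E]
  m14 ⊆ -110 [E]
E = {-000, -110, 0--0, 0-1-, 00--, 1101}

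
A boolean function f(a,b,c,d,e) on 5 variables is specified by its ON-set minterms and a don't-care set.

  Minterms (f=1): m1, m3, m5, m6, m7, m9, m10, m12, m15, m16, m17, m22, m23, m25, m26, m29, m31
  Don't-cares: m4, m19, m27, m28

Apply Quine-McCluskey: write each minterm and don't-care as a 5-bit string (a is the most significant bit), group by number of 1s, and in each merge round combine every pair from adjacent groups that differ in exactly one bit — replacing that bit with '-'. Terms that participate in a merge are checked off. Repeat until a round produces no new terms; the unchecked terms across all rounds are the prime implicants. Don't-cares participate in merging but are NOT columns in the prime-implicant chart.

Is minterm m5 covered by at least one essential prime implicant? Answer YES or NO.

Round 0: 00001✓ 00011✓ 00100✓ 00101✓ 00110✓ 00111✓ 01001✓ 01010✓ 01100✓ 01111✓ 10000✓ 10001✓ 10011✓ 10110✓ 10111✓ 11001✓ 11010✓ 11011✓ 11100✓ 11101✓ 11111✓
Round 1: -0001✓ -0011✓ -0110✓ -0111✓ -1001✓ -1010 -1100 -1111✓ 0-001✓ 0-100 0-111✓ 00-01✓ 00-11✓ 000-1✓ 001-0✓ 001-1✓ 0010-✓ 0011-✓ 1-001✓ 1-011✓ 1-111✓ 10-11✓ 100-1✓ 1000- 1011-✓ 11-01✓ 11-11✓ 110-1✓ 1101- 111-1✓ 1110-
Round 2: --001 --111 -0-11 -00-1 -011- 00--1 001-- 1--11 1-0-1 11--1
PIs = {--001, --111, -0-11, -00-1, -011-, -1010, -1100, 0-100, 00--1, 001--, 1--11, 1-0-1, 1000-, 11--1, 1101-, 1110-}
Coverage chart:
  m1: --001,-00-1,00--1
  m3: -0-11,-00-1,00--1
  m5: 00--1,001--
  m6: -011-,001--
  m7: --111,-0-11,-011-,00--1,001--
  m9: --001 ←essential
  m10: -1010 ←essential
  m12: -1100,0-100
  m15: --111 ←essential
  m16: 1000- ←essential
  m17: --001,-00-1,1-0-1,1000-
  m22: -011- ←essential
  m23: --111,-0-11,-011-,1--11
  m25: --001,1-0-1,11--1
  m26: -1010,1101-
  m29: 11--1,1110-
  m31: --111,1--11,11--1
Essential: --001, --111, -011-, -1010, 1000-

NO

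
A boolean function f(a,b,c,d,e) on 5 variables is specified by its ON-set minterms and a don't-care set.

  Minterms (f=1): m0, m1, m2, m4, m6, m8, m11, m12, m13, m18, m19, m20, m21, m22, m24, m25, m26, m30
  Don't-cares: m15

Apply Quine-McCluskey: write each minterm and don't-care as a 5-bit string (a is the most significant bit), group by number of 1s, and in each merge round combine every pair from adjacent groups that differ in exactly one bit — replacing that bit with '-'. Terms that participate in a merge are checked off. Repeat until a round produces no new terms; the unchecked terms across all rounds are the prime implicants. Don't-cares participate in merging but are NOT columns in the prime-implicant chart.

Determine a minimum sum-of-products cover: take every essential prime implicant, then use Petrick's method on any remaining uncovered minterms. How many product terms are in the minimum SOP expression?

Round 0: 00000✓ 00001✓ 00010✓ 00100✓ 00110✓ 01000✓ 01011✓ 01100✓ 01101✓ 01111✓ 10010✓ 10011✓ 10100✓ 10101✓ 10110✓ 11000✓ 11001✓ 11010✓ 11110✓
Round 1: -0010✓ -0100✓ -0110✓ -1000 0-000✓ 0-100✓ 00-00✓ 00-10✓ 000-0✓ 0000- 001-0✓ 01-00✓ 01-11 011-1 0110- 1-010✓ 1-110✓ 10-10✓ 1001- 101-0✓ 1010- 11-10✓ 110-0 1100-
Round 2: -0-10 -01-0 0--00 00--0 1--10
PIs = {-0-10, -01-0, -1000, 0--00, 00--0, 0000-, 01-11, 011-1, 0110-, 1--10, 1001-, 1010-, 110-0, 1100-}
Coverage chart:
  m0: 0--00,00--0,0000-
  m1: 0000- ←essential
  m2: -0-10,00--0
  m4: -01-0,0--00,00--0
  m6: -0-10,-01-0,00--0
  m8: -1000,0--00
  m11: 01-11 ←essential
  m12: 0--00,0110-
  m13: 011-1,0110-
  m18: -0-10,1--10,1001-
  m19: 1001- ←essential
  m20: -01-0,1010-
  m21: 1010- ←essential
  m22: -0-10,-01-0,1--10
  m24: -1000,110-0,1100-
  m25: 1100- ←essential
  m26: 1--10,110-0
  m30: 1--10 ←essential
Essential: 0000-, 01-11, 1--10, 1001-, 1010-, 1100-
Petrick residual → -0-10, 0--00, 011-1
Min cover (9 terms): b'de' + a'd'e' + a'b'c'd' + a'bde + a'bce + ade' + ab'c'd + ab'cd' + abc'd'

9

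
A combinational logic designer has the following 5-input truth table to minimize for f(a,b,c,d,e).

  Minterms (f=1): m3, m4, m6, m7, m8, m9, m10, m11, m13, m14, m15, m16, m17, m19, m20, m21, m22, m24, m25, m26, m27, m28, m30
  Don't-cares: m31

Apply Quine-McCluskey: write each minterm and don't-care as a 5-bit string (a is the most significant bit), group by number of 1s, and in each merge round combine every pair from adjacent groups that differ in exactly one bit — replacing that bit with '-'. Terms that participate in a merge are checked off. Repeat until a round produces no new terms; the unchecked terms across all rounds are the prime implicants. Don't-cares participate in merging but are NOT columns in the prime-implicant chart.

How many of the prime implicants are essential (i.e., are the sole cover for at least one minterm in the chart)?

Round 0: 00011✓ 00100✓ 00110✓ 00111✓ 01000✓ 01001✓ 01010✓ 01011✓ 01101✓ 01110✓ 01111✓ 10000✓ 10001✓ 10011✓ 10100✓ 10101✓ 10110✓ 11000✓ 11001✓ 11010✓ 11011✓ 11100✓ 11110✓ 11111✓
Round 1: -0011✓ -0100✓ -0110✓ -1000✓ -1001✓ -1010✓ -1011✓ -1110✓ -1111✓ 0-011✓ 0-110✓ 0-111✓ 00-11✓ 001-0✓ 0011-✓ 01-01✓ 01-10✓ 01-11✓ 010-0✓ 010-1✓ 0100-✓ 0101-✓ 011-1✓ 0111-✓ 1-000✓ 1-001✓ 1-011✓ 1-100✓ 1-110✓ 10-00✓ 10-01✓ 100-1✓ 1000-✓ 101-0✓ 1010-✓ 11-00✓ 11-10✓ 11-11✓ 110-0✓ 110-1✓ 1100-✓ 1101-✓ 111-0✓ 1111-✓
Round 2: --011 --110 -01-0 -1-10✓ -1-11✓ -10-0✓ -10-1✓ -100-✓ -101-✓ -111-✓ 0--11 0-11- 01--1 01-1-✓ 010--✓ 1--00 1-0-1 1-00- 1-1-0 10-0- 11--0 11-1-✓ 110--✓
Round 3: -1-1- -10--
PIs = {--011, --110, -01-0, -1-1-, -10--, 0--11, 0-11-, 01--1, 1--00, 1-0-1, 1-00-, 1-1-0, 10-0-, 11--0}
Coverage chart:
  m3: --011,0--11
  m4: -01-0 ←essential
  m6: --110,-01-0,0-11-
  m7: 0--11,0-11-
  m8: -10-- ←essential
  m9: -10--,01--1
  m10: -1-1-,-10--
  m11: --011,-1-1-,-10--,0--11,01--1
  m13: 01--1 ←essential
  m14: --110,-1-1-,0-11-
  m15: -1-1-,0--11,0-11-,01--1
  m16: 1--00,1-00-,10-0-
  m17: 1-0-1,1-00-,10-0-
  m19: --011,1-0-1
  m20: -01-0,1--00,1-1-0,10-0-
  m21: 10-0- ←essential
  m22: --110,-01-0,1-1-0
  m24: -10--,1--00,1-00-,11--0
  m25: -10--,1-0-1,1-00-
  m26: -1-1-,-10--,11--0
  m27: --011,-1-1-,-10--,1-0-1
  m28: 1--00,1-1-0,11--0
  m30: --110,-1-1-,1-1-0,11--0
Essential: -01-0, -10--, 01--1, 10-0-

4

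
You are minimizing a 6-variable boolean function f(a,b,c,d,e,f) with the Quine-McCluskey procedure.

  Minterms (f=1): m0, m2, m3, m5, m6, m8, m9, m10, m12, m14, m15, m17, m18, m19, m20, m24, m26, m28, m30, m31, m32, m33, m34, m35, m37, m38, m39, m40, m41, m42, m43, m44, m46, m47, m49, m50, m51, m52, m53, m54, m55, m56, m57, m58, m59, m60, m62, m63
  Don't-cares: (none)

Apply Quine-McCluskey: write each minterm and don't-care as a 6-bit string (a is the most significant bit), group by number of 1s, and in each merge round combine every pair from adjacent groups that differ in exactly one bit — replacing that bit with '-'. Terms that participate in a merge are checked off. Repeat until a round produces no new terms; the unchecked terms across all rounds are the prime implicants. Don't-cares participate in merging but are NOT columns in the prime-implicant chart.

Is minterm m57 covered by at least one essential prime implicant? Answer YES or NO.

[col 0] 000000*, 000010*, 000011*, 000101*, 000110*, 001000*, 001001*, 001010*, 001100*, 001110*, 001111*, 010001*, 010010*, 010011*, 010100*, 011000*, 011010*, 011100*, 011110*, 011111*, 100000*, 100001*, 100010*, 100011*, 100101*, 100110*, 100111*, 101000*, 101001*, 101010*, 101011*, 101100*, 101110*, 101111*, 110001*, 110010*, 110011*, 110100*, 110101*, 110110*, 110111*, 111000*, 111001*, 111010*, 111011*, 111100*, 111110*, 111111*
[col 1] -00000*, -00010*, -00011*, -00101, -00110*, -01000*, -01001*, -01010*, -01100*, -01110*, -01111*, -10001*, -10010*, -10011*, -10100*, -11000*, -11010*, -11100*, -11110*, -11111*, 0-0010*, 0-0011*, 0-1000*, 0-1010*, 0-1100*, 0-1110*, 0-1111*, 00-000*, 00-010*, 00-110*, 000-10*, 0000-0*, 00001-*, 001-00*, 001-10*, 0010-0*, 00100-*, 0011-0*, 00111-*, 01-010*, 01-100*, 0100-1*, 01001-*, 011-00*, 011-10*, 0110-0*, 0111-0*, 01111-*, 1-0001*, 1-0010*, 1-0011*, 1-0101*, 1-0110*, 1-0111*, 1-1000*, 1-1001*, 1-1010*, 1-1011*, 1-1100*, 1-1110*, 1-1111*, 10-000*, 10-001*, 10-010*, 10-011*, 10-110*, 10-111*, 100-01*, 100-10*, 100-11*, 1000-0*, 1000-1*, 10000-*, 10001-*, 1001-1*, 10011-*, 101-00*, 101-10*, 101-11*, 1010-0*, 1010-1*, 10100-*, 10101-*, 1011-0*, 10111-*, 11-001*, 11-010*, 11-011*, 11-100*, 11-110*, 11-111*, 110-01*, 110-10*, 110-11*, 1100-1*, 11001-*, 1101-0*, 1101-1*, 11010-*, 11011-*, 111-00*, 111-10*, 111-11*, 1110-0*, 1110-1*, 11100-*, 11101-*, 1111-0*, 11111-*
[col 2] --0010*, --0011*, --1000*, --1010*, --1100*, --1110*, --1111*, -0-000*, -0-010*, -0-110*, -00-10*, -000-0*, -0001-*, -01-00*, -01-10*, -010-0*, -0100-, -011-0*, -0111-*, -1-010*, -1-100, -100-1, -1001-*, -11-00*, -11-10*, -110-0*, -111-0*, -1111-*, 0--010*, 0-001-*, 0-1-00*, 0-1-10*, 0-10-0*, 0-11-0*, 0-111-*, 00--10*, 00-0-0*, 001--0*, 011--0*, 1--001*, 1--010*, 1--011*, 1--110*, 1--111*, 1-0-01*, 1-0-10*, 1-0-11*, 1-00-1*, 1-001-*, 1-01-1*, 1-011-*, 1-1-00*, 1-1-10*, 1-1-11*, 1-10-0*, 1-10-1*, 1-100-*, 1-101-*, 1-11-0*, 1-111-*, 10--10*, 10--11*, 10-0-0*, 10-0-1*, 10-00-*, 10-01-*, 10-11-*, 100--1*, 100-1-*, 1000--*, 101--0*, 101-1-*, 1010--*, 11--10*, 11--11*, 11-0-1*, 11-01-*, 11-1-0, 11-11-*, 110--1*, 110-1-*, 1101--, 111--0*, 111-1-*, 1110--*
[col 3] ---010, --001-, --1-00*, --1-10*, --10-0*, --11-0*, --111-, -0--10, -0-0-0, -01--0*, -11--0*, 0-1--0*, 1---10*, 1---11*, 1--0-1, 1--01-*, 1--11-*, 1-0--1, 1-0-1-*, 1-1--0*, 1-1-1-*, 1-10--, 10--1-*, 10-0--, 11--1-*
[col 4] --1--0, 1---1-
Prime implicants: ---010, --001-, --1--0, --111-, -0--10, -0-0-0, -00101, -0100-, -1-100, -100-1, 1---1-, 1--0-1, 1-0--1, 1-10--, 10-0--, 11-1-0, 1101--
PI chart (minterm → PIs covering it):
  0 | -0-0-0  (sole → essential)
  2 | ---010,--001-,-0--10,-0-0-0
  3 | --001-  (sole → essential)
  5 | -00101  (sole → essential)
  6 | -0--10  (sole → essential)
  8 | --1--0,-0-0-0,-0100-
  9 | -0100-  (sole → essential)
  10 | ---010,--1--0,-0--10,-0-0-0
  12 | --1--0  (sole → essential)
  14 | --1--0,--111-,-0--10
  15 | --111-  (sole → essential)
  17 | -100-1  (sole → essential)
  18 | ---010,--001-
  19 | --001-,-100-1
  20 | -1-100  (sole → essential)
  24 | --1--0  (sole → essential)
  26 | ---010,--1--0
  28 | --1--0,-1-100
  30 | --1--0,--111-
  31 | --111-  (sole → essential)
  32 | -0-0-0,10-0--
  33 | 1--0-1,1-0--1,10-0--
  34 | ---010,--001-,-0--10,-0-0-0,1---1-,10-0--
  35 | --001-,1---1-,1--0-1,1-0--1,10-0--
  37 | -00101,1-0--1
  38 | -0--10,1---1-
  39 | 1---1-,1-0--1
  40 | --1--0,-0-0-0,-0100-,1-10--,10-0--
  41 | -0100-,1--0-1,1-10--,10-0--
  42 | ---010,--1--0,-0--10,-0-0-0,1---1-,1-10--,10-0--
  43 | 1---1-,1--0-1,1-10--,10-0--
  44 | --1--0  (sole → essential)
  46 | --1--0,--111-,-0--10,1---1-
  47 | --111-,1---1-
  49 | -100-1,1--0-1,1-0--1
  50 | ---010,--001-,1---1-
  51 | --001-,-100-1,1---1-,1--0-1,1-0--1
  52 | -1-100,11-1-0,1101--
  53 | 1-0--1,1101--
  54 | 1---1-,11-1-0,1101--
  55 | 1---1-,1-0--1,1101--
  56 | --1--0,1-10--
  57 | 1--0-1,1-10--
  58 | ---010,--1--0,1---1-,1-10--
  59 | 1---1-,1--0-1,1-10--
  60 | --1--0,-1-100,11-1-0
  62 | --1--0,--111-,1---1-,11-1-0
  63 | --111-,1---1-
Essential prime implicants: --001-, --1--0, --111-, -0--10, -0-0-0, -00101, -0100-, -1-100, -100-1

NO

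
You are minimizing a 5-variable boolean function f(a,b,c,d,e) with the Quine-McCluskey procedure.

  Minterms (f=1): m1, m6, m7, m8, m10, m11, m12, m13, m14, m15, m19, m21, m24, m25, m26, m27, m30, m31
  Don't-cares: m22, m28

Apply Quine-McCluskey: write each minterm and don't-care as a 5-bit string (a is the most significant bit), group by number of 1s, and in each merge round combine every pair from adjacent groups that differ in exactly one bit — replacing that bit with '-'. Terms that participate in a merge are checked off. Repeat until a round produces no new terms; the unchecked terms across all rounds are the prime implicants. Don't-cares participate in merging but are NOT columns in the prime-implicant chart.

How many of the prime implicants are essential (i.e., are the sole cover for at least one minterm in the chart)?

[col 0] 00001, 00110*, 00111*, 01000*, 01010*, 01011*, 01100*, 01101*, 01110*, 01111*, 10011*, 10101, 10110*, 11000*, 11001*, 11010*, 11011*, 11100*, 11110*, 11111*
[col 1] -0110*, -1000*, -1010*, -1011*, -1100*, -1110*, -1111*, 0-110*, 0-111*, 0011-*, 01-00*, 01-10*, 01-11*, 010-0*, 0101-*, 011-0*, 011-1*, 0110-*, 0111-*, 1-011, 1-110*, 11-00*, 11-10*, 11-11*, 110-0*, 110-1*, 1100-*, 1101-*, 111-0*, 1111-*
[col 2] --110, -1-00*, -1-10*, -1-11*, -10-0*, -101-*, -11-0*, -111-*, 0-11-, 01--0*, 01-1-*, 011--, 11--0*, 11-1-*, 110--
[col 3] -1--0, -1-1-
Prime implicants: --110, -1--0, -1-1-, 0-11-, 00001, 011--, 1-011, 10101, 110--
PI chart (minterm → PIs covering it):
  1 | 00001  (sole → essential)
  6 | --110,0-11-
  7 | 0-11-  (sole → essential)
  8 | -1--0  (sole → essential)
  10 | -1--0,-1-1-
  11 | -1-1-  (sole → essential)
  12 | -1--0,011--
  13 | 011--  (sole → essential)
  14 | --110,-1--0,-1-1-,0-11-,011--
  15 | -1-1-,0-11-,011--
  19 | 1-011  (sole → essential)
  21 | 10101  (sole → essential)
  24 | -1--0,110--
  25 | 110--  (sole → essential)
  26 | -1--0,-1-1-,110--
  27 | -1-1-,1-011,110--
  30 | --110,-1--0,-1-1-
  31 | -1-1-  (sole → essential)
Essential prime implicants: -1--0, -1-1-, 0-11-, 00001, 011--, 1-011, 10101, 110--

8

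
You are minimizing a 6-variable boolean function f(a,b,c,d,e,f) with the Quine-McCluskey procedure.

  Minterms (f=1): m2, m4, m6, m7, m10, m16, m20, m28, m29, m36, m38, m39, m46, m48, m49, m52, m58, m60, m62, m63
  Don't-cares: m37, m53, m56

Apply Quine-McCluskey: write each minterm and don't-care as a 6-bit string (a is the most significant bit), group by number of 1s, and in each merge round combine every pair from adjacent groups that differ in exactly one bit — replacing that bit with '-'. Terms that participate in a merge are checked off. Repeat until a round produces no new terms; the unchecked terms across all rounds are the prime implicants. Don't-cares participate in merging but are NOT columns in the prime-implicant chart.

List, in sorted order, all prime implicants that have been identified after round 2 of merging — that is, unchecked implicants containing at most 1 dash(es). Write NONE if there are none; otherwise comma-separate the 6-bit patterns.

size-2^0 implicants → 000010(✓)  000100(✓)  000110(✓)  000111(✓)  001010(✓)  010000(✓)  010100(✓)  011100(✓)  011101(✓)  100100(✓)  100101(✓)  100110(✓)  100111(✓)  101110(✓)  110000(✓)  110001(✓)  110100(✓)  110101(✓)  111000(✓)  111010(✓)  111100(✓)  111110(✓)  111111(✓)
size-2^1 implicants → -00100(✓)  -00110(✓)  -00111(✓)  -10000(✓)  -10100(✓)  -11100(✓)  0-0100(✓)  00-010  000-10  0001-0(✓)  00011-(✓)  01-100(✓)  010-00(✓)  01110-  1-0100(✓)  1-0101(✓)  1-1110  10-110  1001-0(✓)  1001-1(✓)  10010-(✓)  10011-(✓)  11-000(✓)  11-100(✓)  110-00(✓)  110-01(✓)  11000-(✓)  11010-(✓)  111-00(✓)  111-10(✓)  1110-0(✓)  1111-0(✓)  11111-
size-2^2 implicants → --0100  -001-0  -0011-  -1-100  -10-00  1-010-  1001--  11--00  110-0-  111--0
Unchecked terms (primes): --0100, -001-0, -0011-, -1-100, -10-00, 00-010, 000-10, 01110-, 1-010-, 1-1110, 10-110, 1001--, 11--00, 110-0-, 111--0, 11111-

00-010, 000-10, 01110-, 1-1110, 10-110, 11111-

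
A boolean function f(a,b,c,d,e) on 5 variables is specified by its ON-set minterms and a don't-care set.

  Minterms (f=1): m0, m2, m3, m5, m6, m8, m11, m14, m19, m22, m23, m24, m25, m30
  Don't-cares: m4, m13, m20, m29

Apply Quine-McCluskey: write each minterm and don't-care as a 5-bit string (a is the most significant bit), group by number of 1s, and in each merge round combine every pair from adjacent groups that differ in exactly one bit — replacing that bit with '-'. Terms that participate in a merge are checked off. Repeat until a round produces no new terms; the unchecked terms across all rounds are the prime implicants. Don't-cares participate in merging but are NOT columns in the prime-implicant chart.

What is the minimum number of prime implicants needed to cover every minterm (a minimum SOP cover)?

size-2^0 implicants → 00000(✓)  00010(✓)  00011(✓)  00100(✓)  00101(✓)  00110(✓)  01000(✓)  01011(✓)  01101(✓)  01110(✓)  10011(✓)  10100(✓)  10110(✓)  10111(✓)  11000(✓)  11001(✓)  11101(✓)  11110(✓)
size-2^1 implicants → -0011  -0100(✓)  -0110(✓)  -1000  -1101  -1110(✓)  0-000  0-011  0-101  0-110(✓)  00-00(✓)  00-10(✓)  000-0(✓)  0001-  001-0(✓)  0010-  1-110(✓)  10-11  101-0(✓)  1011-  11-01  1100-
size-2^2 implicants → --110  -01-0  00--0
Unchecked terms (primes): --110, -0011, -01-0, -1000, -1101, 0-000, 0-011, 0-101, 00--0, 0001-, 0010-, 10-11, 1011-, 11-01, 1100-
Minterm coverage:
  m0 ⊆ 0-000,00--0
  m2 ⊆ 00--0,0001-
  m3 ⊆ -0011,0-011,0001-
  m5 ⊆ 0-101,0010-
  m6 ⊆ --110,-01-0,00--0
  m8 ⊆ -1000,0-000
  m11 ⊆ 0-011 [E]
  m14 ⊆ --110 [E]
  m19 ⊆ -0011,10-11
  m22 ⊆ --110,-01-0,1011-
  m23 ⊆ 10-11,1011-
  m24 ⊆ -1000,1100-
  m25 ⊆ 11-01,1100-
  m30 ⊆ --110 [E]
E = {--110, 0-011}
Petrick residual → -1000, 0-101, 00--0, 10-11, 11-01
Cover = cde' + bc'd'e' + a'c'de + a'cd'e + a'b'e' + ab'de + abd'e  |cover|=7

7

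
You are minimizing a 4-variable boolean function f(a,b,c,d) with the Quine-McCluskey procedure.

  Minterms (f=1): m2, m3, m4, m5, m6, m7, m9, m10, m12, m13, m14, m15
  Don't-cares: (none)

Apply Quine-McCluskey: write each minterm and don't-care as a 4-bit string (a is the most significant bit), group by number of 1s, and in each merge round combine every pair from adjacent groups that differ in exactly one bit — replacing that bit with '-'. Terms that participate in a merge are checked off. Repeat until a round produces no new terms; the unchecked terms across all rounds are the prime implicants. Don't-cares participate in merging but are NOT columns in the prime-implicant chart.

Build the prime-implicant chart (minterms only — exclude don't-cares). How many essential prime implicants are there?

Round 0: 0010✓ 0011✓ 0100✓ 0101✓ 0110✓ 0111✓ 1001✓ 1010✓ 1100✓ 1101✓ 1110✓ 1111✓
Round 1: -010✓ -100✓ -101✓ -110✓ -111✓ 0-10✓ 0-11✓ 001-✓ 01-0✓ 01-1✓ 010-✓ 011-✓ 1-01 1-10✓ 11-0✓ 11-1✓ 110-✓ 111-✓
Round 2: --10 -1-0✓ -1-1✓ -10-✓ -11-✓ 0-1- 01--✓ 11--✓
Round 3: -1--
PIs = {--10, -1--, 0-1-, 1-01}
Coverage chart:
  m2: --10,0-1-
  m3: 0-1- ←essential
  m4: -1-- ←essential
  m5: -1-- ←essential
  m6: --10,-1--,0-1-
  m7: -1--,0-1-
  m9: 1-01 ←essential
  m10: --10 ←essential
  m12: -1-- ←essential
  m13: -1--,1-01
  m14: --10,-1--
  m15: -1-- ←essential
Essential: --10, -1--, 0-1-, 1-01

4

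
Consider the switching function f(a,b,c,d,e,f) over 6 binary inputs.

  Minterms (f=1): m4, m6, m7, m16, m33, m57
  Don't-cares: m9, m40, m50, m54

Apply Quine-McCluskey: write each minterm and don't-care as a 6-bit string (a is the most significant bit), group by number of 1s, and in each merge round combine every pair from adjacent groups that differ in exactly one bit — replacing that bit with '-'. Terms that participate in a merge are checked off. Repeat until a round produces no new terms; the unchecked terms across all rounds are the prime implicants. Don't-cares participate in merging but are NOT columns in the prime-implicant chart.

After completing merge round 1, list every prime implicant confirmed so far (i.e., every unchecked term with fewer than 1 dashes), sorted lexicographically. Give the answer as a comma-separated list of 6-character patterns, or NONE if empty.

Round 0: 000100✓ 000110✓ 000111✓ 001001 010000 100001 101000 110010✓ 110110✓ 111001
Round 1: 0001-0 00011- 110-10
PIs = {0001-0, 00011-, 001001, 010000, 100001, 101000, 110-10, 111001}

001001, 010000, 100001, 101000, 111001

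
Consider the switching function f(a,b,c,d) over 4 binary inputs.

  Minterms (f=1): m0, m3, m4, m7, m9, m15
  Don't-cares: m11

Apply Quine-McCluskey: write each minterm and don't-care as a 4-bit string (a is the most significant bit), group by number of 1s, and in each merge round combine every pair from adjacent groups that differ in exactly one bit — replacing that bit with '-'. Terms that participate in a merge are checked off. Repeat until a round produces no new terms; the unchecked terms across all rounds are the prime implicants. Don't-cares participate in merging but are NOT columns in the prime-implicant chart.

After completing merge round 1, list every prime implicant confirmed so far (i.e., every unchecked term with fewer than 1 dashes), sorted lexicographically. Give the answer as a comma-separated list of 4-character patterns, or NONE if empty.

NONE

Round 0: 0000✓ 0011✓ 0100✓ 0111✓ 1001✓ 1011✓ 1111✓
Round 1: -011✓ -111✓ 0-00 0-11✓ 1-11✓ 10-1
Round 2: --11
PIs = {--11, 0-00, 10-1}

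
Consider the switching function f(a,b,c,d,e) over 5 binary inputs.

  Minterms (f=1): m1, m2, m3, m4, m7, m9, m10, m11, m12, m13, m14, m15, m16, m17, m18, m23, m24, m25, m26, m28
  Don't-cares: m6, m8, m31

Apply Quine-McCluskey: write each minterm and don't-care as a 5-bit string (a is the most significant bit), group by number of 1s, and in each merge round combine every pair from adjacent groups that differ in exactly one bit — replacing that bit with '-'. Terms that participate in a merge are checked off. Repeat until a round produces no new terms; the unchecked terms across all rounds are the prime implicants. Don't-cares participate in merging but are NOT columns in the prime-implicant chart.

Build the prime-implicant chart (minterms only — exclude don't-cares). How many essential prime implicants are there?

[col 0] 00001*, 00010*, 00011*, 00100*, 00110*, 00111*, 01000*, 01001*, 01010*, 01011*, 01100*, 01101*, 01110*, 01111*, 10000*, 10001*, 10010*, 10111*, 11000*, 11001*, 11010*, 11100*, 11111*
[col 1] -0001*, -0010*, -0111*, -1000*, -1001*, -1010*, -1100*, -1111*, 0-001*, 0-010*, 0-011*, 0-100*, 0-110*, 0-111*, 00-10*, 00-11*, 000-1*, 0001-*, 001-0*, 0011-*, 01-00*, 01-01*, 01-10*, 01-11*, 010-0*, 010-1*, 0100-*, 0101-*, 011-0*, 011-1*, 0110-*, 0111-*, 1-000*, 1-001*, 1-010*, 1-111*, 100-0*, 1000-*, 11-00*, 110-0*, 1100-*
[col 2] --001, --010, --111, -1-00, -10-0, -100-, 0--10*, 0--11*, 0-0-1, 0-01-*, 0-1-0, 0-11-*, 00-1-*, 01--0*, 01--1*, 01-0-*, 01-1-*, 010--*, 011--*, 1-0-0, 1-00-
[col 3] 0--1-, 01---
Prime implicants: --001, --010, --111, -1-00, -10-0, -100-, 0--1-, 0-0-1, 0-1-0, 01---, 1-0-0, 1-00-
PI chart (minterm → PIs covering it):
  1 | --001,0-0-1
  2 | --010,0--1-
  3 | 0--1-,0-0-1
  4 | 0-1-0  (sole → essential)
  7 | --111,0--1-
  9 | --001,-100-,0-0-1,01---
  10 | --010,-10-0,0--1-,01---
  11 | 0--1-,0-0-1,01---
  12 | -1-00,0-1-0,01---
  13 | 01---  (sole → essential)
  14 | 0--1-,0-1-0,01---
  15 | --111,0--1-,01---
  16 | 1-0-0,1-00-
  17 | --001,1-00-
  18 | --010,1-0-0
  23 | --111  (sole → essential)
  24 | -1-00,-10-0,-100-,1-0-0,1-00-
  25 | --001,-100-,1-00-
  26 | --010,-10-0,1-0-0
  28 | -1-00  (sole → essential)
Essential prime implicants: --111, -1-00, 0-1-0, 01---

4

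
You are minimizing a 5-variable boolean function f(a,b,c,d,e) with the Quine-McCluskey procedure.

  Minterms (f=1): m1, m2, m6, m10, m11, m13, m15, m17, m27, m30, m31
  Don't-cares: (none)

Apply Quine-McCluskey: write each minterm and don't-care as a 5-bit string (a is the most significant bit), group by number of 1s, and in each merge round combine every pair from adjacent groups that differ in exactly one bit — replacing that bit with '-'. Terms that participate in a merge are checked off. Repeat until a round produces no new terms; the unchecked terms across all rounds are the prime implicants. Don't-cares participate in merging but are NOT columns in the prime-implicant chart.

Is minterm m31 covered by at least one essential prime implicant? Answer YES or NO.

size-2^0 implicants → 00001(✓)  00010(✓)  00110(✓)  01010(✓)  01011(✓)  01101(✓)  01111(✓)  10001(✓)  11011(✓)  11110(✓)  11111(✓)
size-2^1 implicants → -0001  -1011(✓)  -1111(✓)  0-010  00-10  01-11(✓)  0101-  011-1  11-11(✓)  1111-
size-2^2 implicants → -1-11
Unchecked terms (primes): -0001, -1-11, 0-010, 00-10, 0101-, 011-1, 1111-
Minterm coverage:
  m1 ⊆ -0001 [E]
  m2 ⊆ 0-010,00-10
  m6 ⊆ 00-10 [E]
  m10 ⊆ 0-010,0101-
  m11 ⊆ -1-11,0101-
  m13 ⊆ 011-1 [E]
  m15 ⊆ -1-11,011-1
  m17 ⊆ -0001 [E]
  m27 ⊆ -1-11 [E]
  m30 ⊆ 1111- [E]
  m31 ⊆ -1-11,1111-
E = {-0001, -1-11, 00-10, 011-1, 1111-}

YES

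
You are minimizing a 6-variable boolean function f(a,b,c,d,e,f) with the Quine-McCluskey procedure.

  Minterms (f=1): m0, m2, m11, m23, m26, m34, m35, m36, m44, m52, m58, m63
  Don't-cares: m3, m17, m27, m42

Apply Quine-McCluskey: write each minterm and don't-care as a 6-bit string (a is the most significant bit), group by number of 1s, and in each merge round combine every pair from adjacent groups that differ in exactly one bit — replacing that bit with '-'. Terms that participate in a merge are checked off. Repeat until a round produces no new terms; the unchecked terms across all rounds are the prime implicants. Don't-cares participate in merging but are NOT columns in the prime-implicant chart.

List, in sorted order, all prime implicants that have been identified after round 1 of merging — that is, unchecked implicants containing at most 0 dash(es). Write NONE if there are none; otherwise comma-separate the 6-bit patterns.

Round 0: 000000✓ 000010✓ 000011✓ 001011✓ 010001 010111 011010✓ 011011✓ 100010✓ 100011✓ 100100✓ 101010✓ 101100✓ 110100✓ 111010✓ 111111
Round 1: -00010✓ -00011✓ -11010 0-1011 00-011 0000-0 00001-✓ 01101- 1-0100 1-1010 10-010 10-100 10001-✓
Round 2: -0001-
PIs = {-0001-, -11010, 0-1011, 00-011, 0000-0, 010001, 010111, 01101-, 1-0100, 1-1010, 10-010, 10-100, 111111}

010001, 010111, 111111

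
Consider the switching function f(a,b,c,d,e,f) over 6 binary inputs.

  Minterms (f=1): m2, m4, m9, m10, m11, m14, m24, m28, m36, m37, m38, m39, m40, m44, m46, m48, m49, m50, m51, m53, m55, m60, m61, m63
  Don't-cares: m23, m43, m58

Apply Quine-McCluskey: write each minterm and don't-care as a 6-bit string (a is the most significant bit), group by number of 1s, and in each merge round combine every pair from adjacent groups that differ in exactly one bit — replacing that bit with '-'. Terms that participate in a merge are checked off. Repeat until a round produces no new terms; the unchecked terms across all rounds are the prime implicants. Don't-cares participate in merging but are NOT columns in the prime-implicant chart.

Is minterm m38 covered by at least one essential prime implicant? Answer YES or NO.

size-2^0 implicants → 000010(✓)  000100(✓)  001001(✓)  001010(✓)  001011(✓)  001110(✓)  010111(✓)  011000(✓)  011100(✓)  100100(✓)  100101(✓)  100110(✓)  100111(✓)  101000(✓)  101011(✓)  101100(✓)  101110(✓)  110000(✓)  110001(✓)  110010(✓)  110011(✓)  110101(✓)  110111(✓)  111010(✓)  111100(✓)  111101(✓)  111111(✓)
size-2^1 implicants → -00100  -01011  -01110  -10111  -11100  00-010  001-10  0010-1  00101-  011-00  1-0101(✓)  1-0111(✓)  1-1100  10-100(✓)  10-110(✓)  1001-0(✓)  1001-1(✓)  10010-(✓)  10011-(✓)  101-00  1011-0(✓)  11-010  11-101(✓)  11-111(✓)  110-01(✓)  110-11(✓)  1100-0(✓)  1100-1(✓)  11000-(✓)  11001-(✓)  1101-1(✓)  1111-1(✓)  11110-
size-2^2 implicants → 1-01-1  10-1-0  1001--  11-1-1  110--1  1100--
Unchecked terms (primes): -00100, -01011, -01110, -10111, -11100, 00-010, 001-10, 0010-1, 00101-, 011-00, 1-01-1, 1-1100, 10-1-0, 1001--, 101-00, 11-010, 11-1-1, 110--1, 1100--, 11110-
Minterm coverage:
  m2 ⊆ 00-010 [E]
  m4 ⊆ -00100 [E]
  m9 ⊆ 0010-1 [E]
  m10 ⊆ 00-010,001-10,00101-
  m11 ⊆ -01011,0010-1,00101-
  m14 ⊆ -01110,001-10
  m24 ⊆ 011-00 [E]
  m28 ⊆ -11100,011-00
  m36 ⊆ -00100,10-1-0,1001--
  m37 ⊆ 1-01-1,1001--
  m38 ⊆ 10-1-0,1001--
  m39 ⊆ 1-01-1,1001--
  m40 ⊆ 101-00 [E]
  m44 ⊆ 1-1100,10-1-0,101-00
  m46 ⊆ -01110,10-1-0
  m48 ⊆ 1100-- [E]
  m49 ⊆ 110--1,1100--
  m50 ⊆ 11-010,1100--
  m51 ⊆ 110--1,1100--
  m53 ⊆ 1-01-1,11-1-1,110--1
  m55 ⊆ -10111,1-01-1,11-1-1,110--1
  m60 ⊆ -11100,1-1100,11110-
  m61 ⊆ 11-1-1,11110-
  m63 ⊆ 11-1-1 [E]
E = {-00100, 00-010, 0010-1, 011-00, 101-00, 11-1-1, 1100--}

NO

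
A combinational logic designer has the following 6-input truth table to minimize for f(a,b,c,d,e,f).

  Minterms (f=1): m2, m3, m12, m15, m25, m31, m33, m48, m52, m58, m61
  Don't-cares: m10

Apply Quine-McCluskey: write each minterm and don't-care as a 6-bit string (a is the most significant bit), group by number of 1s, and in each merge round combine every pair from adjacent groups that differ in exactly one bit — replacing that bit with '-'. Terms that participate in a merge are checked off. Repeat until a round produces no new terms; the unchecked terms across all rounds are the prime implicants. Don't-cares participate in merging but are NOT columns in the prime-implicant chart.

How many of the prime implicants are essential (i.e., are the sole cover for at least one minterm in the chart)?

[col 0] 000010*, 000011*, 001010*, 001100, 001111*, 011001, 011111*, 100001, 110000*, 110100*, 111010, 111101
[col 1] 0-1111, 00-010, 00001-, 110-00
Prime implicants: 0-1111, 00-010, 00001-, 001100, 011001, 100001, 110-00, 111010, 111101
PI chart (minterm → PIs covering it):
  2 | 00-010,00001-
  3 | 00001-  (sole → essential)
  12 | 001100  (sole → essential)
  15 | 0-1111  (sole → essential)
  25 | 011001  (sole → essential)
  31 | 0-1111  (sole → essential)
  33 | 100001  (sole → essential)
  48 | 110-00  (sole → essential)
  52 | 110-00  (sole → essential)
  58 | 111010  (sole → essential)
  61 | 111101  (sole → essential)
Essential prime implicants: 0-1111, 00001-, 001100, 011001, 100001, 110-00, 111010, 111101

8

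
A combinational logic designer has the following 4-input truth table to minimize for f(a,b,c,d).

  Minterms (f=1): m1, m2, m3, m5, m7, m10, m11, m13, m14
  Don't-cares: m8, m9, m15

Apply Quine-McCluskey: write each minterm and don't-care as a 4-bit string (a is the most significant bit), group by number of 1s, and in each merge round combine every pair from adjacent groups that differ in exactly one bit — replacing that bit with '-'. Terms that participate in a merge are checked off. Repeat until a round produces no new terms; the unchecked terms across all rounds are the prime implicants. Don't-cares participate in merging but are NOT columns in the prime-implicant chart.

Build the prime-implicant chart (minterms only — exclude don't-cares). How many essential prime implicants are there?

[col 0] 0001*, 0010*, 0011*, 0101*, 0111*, 1000*, 1001*, 1010*, 1011*, 1101*, 1110*, 1111*
[col 1] -001*, -010*, -011*, -101*, -111*, 0-01*, 0-11*, 00-1*, 001-*, 01-1*, 1-01*, 1-10*, 1-11*, 10-0*, 10-1*, 100-*, 101-*, 11-1*, 111-*
[col 2] --01*, --11*, -0-1*, -01-, -1-1*, 0--1*, 1--1*, 1-1-, 10--
[col 3] ---1
Prime implicants: ---1, -01-, 1-1-, 10--
PI chart (minterm → PIs covering it):
  1 | ---1  (sole → essential)
  2 | -01-  (sole → essential)
  3 | ---1,-01-
  5 | ---1  (sole → essential)
  7 | ---1  (sole → essential)
  10 | -01-,1-1-,10--
  11 | ---1,-01-,1-1-,10--
  13 | ---1  (sole → essential)
  14 | 1-1-  (sole → essential)
Essential prime implicants: ---1, -01-, 1-1-

3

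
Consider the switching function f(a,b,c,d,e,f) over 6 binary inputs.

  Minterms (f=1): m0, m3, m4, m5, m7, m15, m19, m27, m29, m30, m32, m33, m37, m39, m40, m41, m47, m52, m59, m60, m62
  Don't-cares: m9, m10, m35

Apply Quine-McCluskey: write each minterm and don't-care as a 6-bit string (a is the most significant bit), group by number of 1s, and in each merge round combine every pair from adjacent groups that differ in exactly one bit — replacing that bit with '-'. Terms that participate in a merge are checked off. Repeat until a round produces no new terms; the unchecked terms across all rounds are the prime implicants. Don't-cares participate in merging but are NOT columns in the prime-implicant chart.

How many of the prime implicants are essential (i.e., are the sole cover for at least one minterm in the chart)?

6

Round 0: 000000✓ 000011✓ 000100✓ 000101✓ 000111✓ 001001✓ 001010 001111✓ 010011✓ 011011✓ 011101 011110✓ 100000✓ 100001✓ 100011✓ 100101✓ 100111✓ 101000✓ 101001✓ 101111✓ 110100✓ 111011✓ 111100✓ 111110✓
Round 1: -00000 -00011✓ -00101✓ -00111✓ -01001 -01111✓ -11011 -11110 0-0011 00-111✓ 000-00 000-11✓ 0001-1✓ 00010- 01-011 10-000✓ 10-001✓ 10-111✓ 100-01✓ 100-11✓ 1000-1✓ 10000-✓ 1001-1✓ 10100-✓ 11-100 1111-0
Round 2: -0-111 -00-11 -001-1 10-00- 100--1
PIs = {-0-111, -00-11, -00000, -001-1, -01001, -11011, -11110, 0-0011, 000-00, 00010-, 001010, 01-011, 011101, 10-00-, 100--1, 11-100, 1111-0}
Coverage chart:
  m0: -00000,000-00
  m3: -00-11,0-0011
  m4: 000-00,00010-
  m5: -001-1,00010-
  m7: -0-111,-00-11,-001-1
  m15: -0-111 ←essential
  m19: 0-0011,01-011
  m27: -11011,01-011
  m29: 011101 ←essential
  m30: -11110 ←essential
  m32: -00000,10-00-
  m33: 10-00-,100--1
  m37: -001-1,100--1
  m39: -0-111,-00-11,-001-1,100--1
  m40: 10-00- ←essential
  m41: -01001,10-00-
  m47: -0-111 ←essential
  m52: 11-100 ←essential
  m59: -11011 ←essential
  m60: 11-100,1111-0
  m62: -11110,1111-0
Essential: -0-111, -11011, -11110, 011101, 10-00-, 11-100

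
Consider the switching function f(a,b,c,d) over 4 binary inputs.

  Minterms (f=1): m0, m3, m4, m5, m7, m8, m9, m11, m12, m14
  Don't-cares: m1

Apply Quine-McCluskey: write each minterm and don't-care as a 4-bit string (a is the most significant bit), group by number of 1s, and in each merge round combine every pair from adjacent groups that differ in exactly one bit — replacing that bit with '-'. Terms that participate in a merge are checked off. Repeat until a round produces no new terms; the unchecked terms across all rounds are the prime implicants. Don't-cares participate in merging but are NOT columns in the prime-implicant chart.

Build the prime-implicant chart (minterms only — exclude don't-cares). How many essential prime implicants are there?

3

[col 0] 0000*, 0001*, 0011*, 0100*, 0101*, 0111*, 1000*, 1001*, 1011*, 1100*, 1110*
[col 1] -000*, -001*, -011*, -100*, 0-00*, 0-01*, 0-11*, 00-1*, 000-*, 01-1*, 010-*, 1-00*, 10-1*, 100-*, 11-0
[col 2] --00, -0-1, -00-, 0--1, 0-0-
Prime implicants: --00, -0-1, -00-, 0--1, 0-0-, 11-0
PI chart (minterm → PIs covering it):
  0 | --00,-00-,0-0-
  3 | -0-1,0--1
  4 | --00,0-0-
  5 | 0--1,0-0-
  7 | 0--1  (sole → essential)
  8 | --00,-00-
  9 | -0-1,-00-
  11 | -0-1  (sole → essential)
  12 | --00,11-0
  14 | 11-0  (sole → essential)
Essential prime implicants: -0-1, 0--1, 11-0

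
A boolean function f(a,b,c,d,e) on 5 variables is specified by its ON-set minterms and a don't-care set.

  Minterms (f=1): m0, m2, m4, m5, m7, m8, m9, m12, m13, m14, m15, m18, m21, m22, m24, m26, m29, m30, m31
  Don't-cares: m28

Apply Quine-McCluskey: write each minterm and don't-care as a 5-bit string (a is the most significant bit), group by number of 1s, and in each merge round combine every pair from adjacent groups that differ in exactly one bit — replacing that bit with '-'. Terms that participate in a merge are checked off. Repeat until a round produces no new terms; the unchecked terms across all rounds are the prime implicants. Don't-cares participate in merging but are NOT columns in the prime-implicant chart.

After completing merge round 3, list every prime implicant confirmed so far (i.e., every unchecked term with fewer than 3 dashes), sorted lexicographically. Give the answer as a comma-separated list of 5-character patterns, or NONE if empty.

--101, -0010, -1-00, 0--00, 0-1-1, 0-10-, 000-0, 01-0-, 1--10, 11--0

size-2^0 implicants → 00000(✓)  00010(✓)  00100(✓)  00101(✓)  00111(✓)  01000(✓)  01001(✓)  01100(✓)  01101(✓)  01110(✓)  01111(✓)  10010(✓)  10101(✓)  10110(✓)  11000(✓)  11010(✓)  11100(✓)  11101(✓)  11110(✓)  11111(✓)
size-2^1 implicants → -0010  -0101(✓)  -1000(✓)  -1100(✓)  -1101(✓)  -1110(✓)  -1111(✓)  0-000(✓)  0-100(✓)  0-101(✓)  0-111(✓)  00-00(✓)  000-0  001-1(✓)  0010-(✓)  01-00(✓)  01-01(✓)  0100-(✓)  011-0(✓)  011-1(✓)  0110-(✓)  0111-(✓)  1-010(✓)  1-101(✓)  1-110(✓)  10-10(✓)  11-00(✓)  11-10(✓)  110-0(✓)  111-0(✓)  111-1(✓)  1110-(✓)  1111-(✓)
size-2^2 implicants → --101  -1-00  -11-0(✓)  -11-1(✓)  -110-(✓)  -111-(✓)  0--00  0-1-1  0-10-  01-0-  011--(✓)  1--10  11--0  111--(✓)
size-2^3 implicants → -11--
Unchecked terms (primes): --101, -0010, -1-00, -11--, 0--00, 0-1-1, 0-10-, 000-0, 01-0-, 1--10, 11--0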